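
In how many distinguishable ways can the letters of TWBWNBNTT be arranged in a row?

7560

The 9 letters of TWBWNBNTT have repeats: B appearing twice, N appearing twice, T appearing 3 times, and W appearing twice.
So there are 9! / (3!·2!·2!·2!) = 7560 distinguishable arrangements.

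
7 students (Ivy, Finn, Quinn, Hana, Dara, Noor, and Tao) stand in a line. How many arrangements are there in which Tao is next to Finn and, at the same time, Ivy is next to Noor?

480

Treat {Tao,Finn} as one block (2 orders) and {Ivy,Noor} as another (2 orders).
That leaves 5 units to arrange: 2 × 2 × 5! = 4 × 120 = 480.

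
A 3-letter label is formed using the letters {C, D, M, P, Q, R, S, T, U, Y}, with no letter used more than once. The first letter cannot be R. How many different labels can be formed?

The first letter has 10−1 = 9 choices (anything except R).
The remaining 2 letters are filled from the other 9 symbols without repetition: 9 × 8 = 72.
Total: 9 × 72 = 648.

648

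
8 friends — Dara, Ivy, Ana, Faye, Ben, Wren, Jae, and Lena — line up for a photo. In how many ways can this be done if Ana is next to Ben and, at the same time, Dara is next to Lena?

Treat {Ana,Ben} as one block (2 orders) and {Dara,Lena} as another (2 orders).
That leaves 6 units to arrange: 2 × 2 × 6! = 4 × 720 = 2880.

2880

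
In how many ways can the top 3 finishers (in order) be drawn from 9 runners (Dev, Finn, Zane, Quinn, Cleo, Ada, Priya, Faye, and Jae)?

This is an ordered selection of 3 from 9: P(9,3).
That gives 9 × 8 × 7 = 504.

504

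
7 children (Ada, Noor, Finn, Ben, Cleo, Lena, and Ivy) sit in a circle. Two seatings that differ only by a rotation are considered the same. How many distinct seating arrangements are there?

720

Around a circle, 7 distinct people have 7!/7 = (6)! = 720 rotationally distinct seatings.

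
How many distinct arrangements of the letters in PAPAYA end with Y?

With the last slot taken by Y, it remains to arrange the other 5 letters (PAPAA).
Those 5 letters have A appearing 3 times and P appearing twice, giving (5)!/(3!·2!) = 10.

10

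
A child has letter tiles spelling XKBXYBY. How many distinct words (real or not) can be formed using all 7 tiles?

XKBXYBY has 7 letters with B appearing twice, X appearing twice, and Y appearing twice.
So there are 7! / (2!·2!·2!) = 630 distinguishable arrangements.

630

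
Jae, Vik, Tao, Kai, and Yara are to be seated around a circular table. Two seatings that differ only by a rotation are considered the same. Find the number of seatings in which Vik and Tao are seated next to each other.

Treat {Vik, Tao} as one unit (2 internal orders) and seat the resulting 4 units around the table: (3)! circular arrangements.
So 2 × (3)! = 2 × 6 = 12.

12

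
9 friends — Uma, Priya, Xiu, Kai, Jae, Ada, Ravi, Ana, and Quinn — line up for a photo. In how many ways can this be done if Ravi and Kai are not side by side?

There are 9! = 362880 arrangements in all. If Ravi and Kai are adjacent, merging them into one block gives 2·(8)! = 80640 arrangements.
Complementary counting: 362880 − 80640 = 282240.

282240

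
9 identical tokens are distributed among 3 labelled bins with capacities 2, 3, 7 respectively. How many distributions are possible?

Without the upper bounds there are C(11,2) = 55 ways to split 9 among 3 bins.
Subtract solutions that violate a single cap (substitute x_i' = x_i − (cap_i+1)): x_1 ≥ 3 gives C(8,2) = 28; x_2 ≥ 4 gives C(7,2) = 21; x_3 ≥ 8 gives C(3,2) = 3. Together 52.
Add back pairs where two caps are both exceeded: 6 + 0 + 0 = 6.
By inclusion–exclusion the count is 55 − 52 + 6 = 9.

9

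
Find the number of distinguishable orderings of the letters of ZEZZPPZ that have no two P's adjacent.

75

Total arrangements of ZEZZPPZ: 7!/(4!·2!) = 105.
Arrangements with the P's together: treat PP as one letter, giving (6)!/(4!) = 30.
Subtracting, 105 − 30 = 75 arrangements keep the P's apart.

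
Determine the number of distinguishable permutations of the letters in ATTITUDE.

Letter multiplicities in ATTITUDE: A×1, D×1, E×1, I×1, T×3, U×1.
So there are 8! / (3!) = 6720 distinguishable arrangements.

6720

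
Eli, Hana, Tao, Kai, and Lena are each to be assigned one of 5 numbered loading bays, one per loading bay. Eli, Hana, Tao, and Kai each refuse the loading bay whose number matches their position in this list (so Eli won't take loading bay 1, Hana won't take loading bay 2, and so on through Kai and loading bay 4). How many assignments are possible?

Let Aᵢ (for 1 ≤ i ≤ 4) be the placements that put person i in their forbidden loading bay. Any j of these fix j positions, leaving (5−j)! ways to fill the rest, and there are C(4,j) ways to pick which j.
By inclusion–exclusion, the number of valid placements is Σ_{j=0}^{4} (−1)^j C(4,j)·(5−j)!.
Computing: 120 − 96 + 36 − 8 + 1 = 53.

53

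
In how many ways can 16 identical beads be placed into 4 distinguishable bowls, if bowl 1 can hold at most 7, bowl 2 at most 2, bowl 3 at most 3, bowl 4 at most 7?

Without the upper bounds there are C(19,3) = 969 ways to split 16 among 4 bowls.
Subtract solutions that violate a single cap (substitute x_i' = x_i − (cap_i+1)): x_1 ≥ 8 gives C(11,3) = 165; x_2 ≥ 3 gives C(16,3) = 560; x_3 ≥ 4 gives C(15,3) = 455; x_4 ≥ 8 gives C(11,3) = 165. Together 1345.
Add back pairs where two caps are both exceeded: 56 + 35 + 1 + 220 + 56 + 35 = 403.
Subtract triples: 4 + 0 + 0 + 4 = 8.
By inclusion–exclusion the count is 969 − 1345 + 403 − 8 = 19.

19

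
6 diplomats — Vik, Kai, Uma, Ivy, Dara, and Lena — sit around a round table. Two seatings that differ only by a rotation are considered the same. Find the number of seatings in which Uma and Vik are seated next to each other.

Glue Uma and Vik into a block (2 internal orders). Seating 5 units around a circle gives (4)! arrangements.
So 2 × (4)! = 2 × 24 = 48.

48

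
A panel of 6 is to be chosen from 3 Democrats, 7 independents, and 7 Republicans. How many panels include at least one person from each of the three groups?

With no constraint there are C(17,6) = 12376 possible selections.
Selections missing a whole group: no Democrats → C(14,6) = 3003; no independents → C(10,6) = 210; no Republicans → C(10,6) = 210.
Add back selections omitting two groups (i.e. drawn from a single group): C(3,6) + C(7,6) + C(7,6) = 14.
By inclusion–exclusion: 12376 − 3423 + 14 = 8967.

8967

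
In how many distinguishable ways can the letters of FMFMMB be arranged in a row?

Letter multiplicities in FMFMMB: B×1, F×2, M×3.
The number of distinct arrangements is 6!/(3!·2!) = 720/12 = 60.

60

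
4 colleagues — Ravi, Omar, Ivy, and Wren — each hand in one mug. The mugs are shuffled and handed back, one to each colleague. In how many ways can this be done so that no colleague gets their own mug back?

9

This is the derangement count D_4: permutations of 4 items with no fixed point.
By inclusion–exclusion this is Σ_{j=0}^{4} (−1)^j C(4,j)·(4−j)!.
Computing: 24 − 24 + 12 − 4 + 1 = 9.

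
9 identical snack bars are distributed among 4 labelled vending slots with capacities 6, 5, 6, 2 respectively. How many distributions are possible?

By stars and bars, unrestricted non-negative solutions to x_1+…+x_4 = 9 number C(9+3,3) = 220.
Subtract solutions that violate a single cap (substitute x_i' = x_i − (cap_i+1)): x_1 ≥ 7 gives C(5,3) = 10; x_2 ≥ 6 gives C(6,3) = 20; x_3 ≥ 7 gives C(5,3) = 10; x_4 ≥ 3 gives C(9,3) = 84. Together 124.
Add back pairs where two caps are both exceeded: 0 + 0 + 0 + 0 + 1 + 0 = 1.
By inclusion–exclusion the count is 220 − 124 + 1 = 97.

97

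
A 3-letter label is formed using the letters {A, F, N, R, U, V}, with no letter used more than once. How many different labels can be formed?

With no repetition, fill the 3 letters in order: 6 choices, then 5, down to 4.
That product is 6 × 5 × 4 = 120.

120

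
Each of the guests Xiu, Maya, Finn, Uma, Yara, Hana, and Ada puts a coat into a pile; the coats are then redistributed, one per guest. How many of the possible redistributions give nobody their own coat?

This is the derangement count D_7: permutations of 7 items with no fixed point.
By inclusion–exclusion this is Σ_{j=0}^{7} (−1)^j C(7,j)·(7−j)!.
Computing: 5040 − 5040 + 2520 − 840 + 210 − 42 + 7 − 1 = 1854.

1854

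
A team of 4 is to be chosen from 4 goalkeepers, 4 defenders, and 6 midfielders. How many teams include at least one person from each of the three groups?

528

With no constraint there are C(14,4) = 1001 possible selections.
Subtract selections that omit an entire group: no goalkeepers → C(10,4) = 210; no defenders → C(10,4) = 210; no midfielders → C(8,4) = 70.
Add back selections omitting two groups (i.e. drawn from a single group): C(4,4) + C(4,4) + C(6,4) = 17.
By inclusion–exclusion: 1001 − 490 + 17 = 528.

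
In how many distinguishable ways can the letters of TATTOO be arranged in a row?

60

Letter multiplicities in TATTOO: A×1, O×2, T×3.
Dividing 6! = 720 by 3!·2! = 12 for the repeated letters gives 60.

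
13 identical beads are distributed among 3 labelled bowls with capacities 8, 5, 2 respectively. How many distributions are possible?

By stars and bars, unrestricted non-negative solutions to x_1+…+x_3 = 13 number C(13+2,2) = 105.
Subtract solutions that violate a single cap (substitute x_i' = x_i − (cap_i+1)): x_1 ≥ 9 gives C(6,2) = 15; x_2 ≥ 6 gives C(9,2) = 36; x_3 ≥ 3 gives C(12,2) = 66. Together 117.
Add back pairs where two caps are both exceeded: 0 + 3 + 15 = 18.
By inclusion–exclusion the count is 105 − 117 + 18 = 6.

6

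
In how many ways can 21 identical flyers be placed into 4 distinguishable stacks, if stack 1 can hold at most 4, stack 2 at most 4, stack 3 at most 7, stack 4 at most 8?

10

Without the upper bounds there are C(24,3) = 2024 ways to split 21 among 4 stacks.
Subtract solutions that violate a single cap (substitute x_i' = x_i − (cap_i+1)): x_1 ≥ 5 gives C(19,3) = 969; x_2 ≥ 5 gives C(19,3) = 969; x_3 ≥ 8 gives C(16,3) = 560; x_4 ≥ 9 gives C(15,3) = 455. Together 2953.
Add back pairs where two caps are both exceeded: 364 + 165 + 120 + 165 + 120 + 35 = 969.
Subtract triples: 20 + 10 + 0 + 0 = 30.
By inclusion–exclusion the count is 2024 − 2953 + 969 − 30 = 10.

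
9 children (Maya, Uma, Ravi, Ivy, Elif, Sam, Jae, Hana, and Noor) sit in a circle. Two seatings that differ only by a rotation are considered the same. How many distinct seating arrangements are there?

40320

Around a circle, 9 distinct people have 9!/9 = (8)! = 40320 rotationally distinct seatings.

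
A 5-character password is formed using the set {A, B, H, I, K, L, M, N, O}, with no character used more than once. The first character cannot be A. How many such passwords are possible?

13440

The first character has 9−1 = 8 choices (anything except A).
The remaining 4 characters are filled from the other 8 symbols without repetition: 8 × 7 × 6 × 5 = 1680.
Total: 8 × 1680 = 13440.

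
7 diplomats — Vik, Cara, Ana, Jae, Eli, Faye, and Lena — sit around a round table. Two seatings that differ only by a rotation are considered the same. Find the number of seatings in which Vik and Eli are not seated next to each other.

Without the restriction there are (6)! = 720 seatings.
Those with Vik next to Eli: fuse the pair into one unit and seat 6 units around a circle — 2·(5)! = 240.
Subtracting, 720 − 240 = 480.

480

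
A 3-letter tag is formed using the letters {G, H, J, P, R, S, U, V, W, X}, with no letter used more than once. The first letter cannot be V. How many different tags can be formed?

648

The first letter has 10−1 = 9 choices (anything except V).
The remaining 2 letters are filled from the other 9 symbols without repetition: 9 × 8 = 72.
Total: 9 × 72 = 648.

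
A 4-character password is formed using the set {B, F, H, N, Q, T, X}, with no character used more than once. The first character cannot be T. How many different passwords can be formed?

720

The first character has 7−1 = 6 choices (anything except T).
The remaining 3 characters are filled from the other 6 symbols without repetition: 6 × 5 × 4 = 120.
Total: 6 × 120 = 720.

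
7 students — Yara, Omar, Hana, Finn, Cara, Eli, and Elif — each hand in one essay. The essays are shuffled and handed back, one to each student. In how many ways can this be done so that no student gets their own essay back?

1854

Count assignments avoiding every fixed point. For any j of the 7 students fixed to their own essay, the other 7−j can be arranged in (7−j)! ways.
By inclusion–exclusion this is Σ_{j=0}^{7} (−1)^j C(7,j)·(7−j)!.
Computing: 5040 − 5040 + 2520 − 840 + 210 − 42 + 7 − 1 = 1854.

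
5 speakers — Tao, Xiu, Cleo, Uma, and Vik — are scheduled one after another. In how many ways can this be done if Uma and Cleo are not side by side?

Of the 5! = 120 arrangements, those with Uma and Cleo adjacent number 2 × 4! = 48 (treat the pair as a block with 2 internal orders).
Complementary counting: 120 − 48 = 72.

72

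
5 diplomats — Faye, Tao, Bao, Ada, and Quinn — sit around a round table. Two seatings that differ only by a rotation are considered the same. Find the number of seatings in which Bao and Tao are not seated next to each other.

All circular seatings of 5 people number (4)! = 24.
Seatings with Bao beside Tao: treat them as a block with 2 internal orders, giving 2 × (3)! = 12.
Subtracting, 24 − 12 = 12.

12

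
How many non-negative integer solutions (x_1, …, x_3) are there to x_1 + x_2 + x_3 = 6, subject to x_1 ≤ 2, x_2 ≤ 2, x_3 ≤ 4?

6

Ignoring the caps, the number of non-negative solutions to x_1+…+x_3 = 6 is C(8,2) = 28.
Subtract solutions that violate a single cap (substitute x_i' = x_i − (cap_i+1)): x_1 ≥ 3 gives C(5,2) = 10; x_2 ≥ 3 gives C(5,2) = 10; x_3 ≥ 5 gives C(3,2) = 3. Together 23.
Add back pairs where two caps are both exceeded: 1 + 0 + 0 = 1.
By inclusion–exclusion the count is 28 − 23 + 1 = 6.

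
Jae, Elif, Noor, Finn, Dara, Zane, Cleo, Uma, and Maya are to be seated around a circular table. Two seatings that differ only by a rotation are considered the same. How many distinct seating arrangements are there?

Seat Jae anywhere (absorbing the rotational symmetry), then permute the other 8: (8)! = 40320.

40320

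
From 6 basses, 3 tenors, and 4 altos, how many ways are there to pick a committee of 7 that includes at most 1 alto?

Split by how many altos are chosen (0 through 1).
Sum: C(4,0)·C(9,7) + C(4,1)·C(9,6) = 36 + 336 = 372.

372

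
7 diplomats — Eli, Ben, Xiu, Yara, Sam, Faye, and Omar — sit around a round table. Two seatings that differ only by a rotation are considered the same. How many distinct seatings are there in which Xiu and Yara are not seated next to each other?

480

All circular seatings of 7 people number (6)! = 720.
Those with Xiu next to Yara: fuse the pair into one unit and seat 6 units around a circle — 2·(5)! = 240.
Subtracting, 720 − 240 = 480.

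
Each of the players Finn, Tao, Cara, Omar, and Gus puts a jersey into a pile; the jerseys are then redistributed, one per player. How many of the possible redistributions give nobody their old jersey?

44

Let Aᵢ be the assignments in which player i gets their old jersey. We want the size of the complement of A₁∪…∪A_5.
By inclusion–exclusion this is Σ_{j=0}^{5} (−1)^j C(5,j)·(5−j)!.
Computing: 120 − 120 + 60 − 20 + 5 − 1 = 44.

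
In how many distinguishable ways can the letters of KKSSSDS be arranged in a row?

KKSSSDS has 7 letters with K appearing twice and S appearing 4 times.
Dividing 7! = 5040 by 4!·2! = 48 for the repeated letters gives 105.

105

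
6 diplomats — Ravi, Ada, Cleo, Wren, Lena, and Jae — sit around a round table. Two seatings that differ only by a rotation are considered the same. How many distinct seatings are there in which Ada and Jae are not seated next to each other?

72

All circular seatings of 6 people number (5)! = 120.
Seatings with Ada beside Jae: treat them as a block with 2 internal orders, giving 2 × (4)! = 48.
Subtracting, 120 − 48 = 72.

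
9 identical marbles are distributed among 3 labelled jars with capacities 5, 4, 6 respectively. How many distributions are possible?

24

Without the upper bounds there are C(11,2) = 55 ways to split 9 among 3 jars.
Subtract solutions that violate a single cap (substitute x_i' = x_i − (cap_i+1)): x_1 ≥ 6 gives C(5,2) = 10; x_2 ≥ 5 gives C(6,2) = 15; x_3 ≥ 7 gives C(4,2) = 6. Together 31.
No two caps can be exceeded simultaneously, so the pair terms are all 0.
By inclusion–exclusion the count is 55 − 31 + 0 = 24.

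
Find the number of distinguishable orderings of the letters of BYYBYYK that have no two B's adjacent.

75

There are 7!/(4!·2!) = 105 arrangements of BYYBYYK in total.
If the two B's are adjacent, glue them into one block, leaving 6 items to arrange: (6)!/(4!) = 30 ways.
Subtracting, 105 − 30 = 75 arrangements keep the B's apart.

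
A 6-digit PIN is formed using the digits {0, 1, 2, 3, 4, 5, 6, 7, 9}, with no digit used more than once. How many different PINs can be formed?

With no repetition, fill the 6 digits in order: 9 choices, then 8, down to 4.
That product is 9 × 8 × 7 × 6 × 5 × 4 = 60480.

60480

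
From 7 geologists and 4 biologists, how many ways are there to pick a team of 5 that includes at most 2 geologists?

91

Split by how many geologists are chosen (0 through 2).
Sum: C(7,0)·C(4,5) + C(7,1)·C(4,4) + C(7,2)·C(4,3) = 0 + 7 + 84 = 91.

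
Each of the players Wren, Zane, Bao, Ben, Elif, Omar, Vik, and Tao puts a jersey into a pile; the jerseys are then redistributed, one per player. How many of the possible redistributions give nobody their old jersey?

Let Aᵢ be the assignments in which player i gets their old jersey. We want the size of the complement of A₁∪…∪A_8.
By inclusion–exclusion this is Σ_{j=0}^{8} (−1)^j C(8,j)·(8−j)!.
Computing: 40320 − 40320 + 20160 − 6720 + 1680 − 336 + 56 − 8 + 1 = 14833.

14833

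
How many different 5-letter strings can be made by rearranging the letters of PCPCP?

10

PCPCP has 5 letters with C appearing twice and P appearing 3 times.
So there are 5! / (3!·2!) = 10 distinguishable arrangements.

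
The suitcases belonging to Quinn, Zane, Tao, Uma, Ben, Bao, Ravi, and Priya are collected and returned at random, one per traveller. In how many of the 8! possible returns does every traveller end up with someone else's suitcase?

This is the derangement count D_8: permutations of 8 items with no fixed point.
By inclusion–exclusion this is Σ_{j=0}^{8} (−1)^j C(8,j)·(8−j)!.
Computing: 40320 − 40320 + 20160 − 6720 + 1680 − 336 + 56 − 8 + 1 = 14833.

14833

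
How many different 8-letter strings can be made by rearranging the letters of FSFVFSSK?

The 8 letters of FSFVFSSK have repeats: F appearing 3 times and S appearing 3 times.
The number of distinct arrangements is 8!/(3!·3!) = 40320/36 = 1120.

1120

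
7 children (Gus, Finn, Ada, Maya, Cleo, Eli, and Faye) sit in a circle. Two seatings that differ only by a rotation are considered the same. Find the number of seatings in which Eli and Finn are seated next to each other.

240

Treat {Eli, Finn} as one unit (2 internal orders) and seat the resulting 6 units around the table: (5)! circular arrangements.
So 2 × (5)! = 2 × 120 = 240.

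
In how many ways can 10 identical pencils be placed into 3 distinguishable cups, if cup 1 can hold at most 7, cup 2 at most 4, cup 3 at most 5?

24

Ignoring the caps, the number of non-negative solutions to x_1+…+x_3 = 10 is C(12,2) = 66.
Subtract solutions that violate a single cap (substitute x_i' = x_i − (cap_i+1)): x_1 ≥ 8 gives C(4,2) = 6; x_2 ≥ 5 gives C(7,2) = 21; x_3 ≥ 6 gives C(6,2) = 15. Together 42.
No two caps can be exceeded simultaneously, so the pair terms are all 0.
By inclusion–exclusion the count is 66 − 42 + 0 = 24.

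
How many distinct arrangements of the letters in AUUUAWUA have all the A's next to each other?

Treat the 3 copies of A as a single block. The multiset to arrange is then {AAA, U, U, U, U, W}, 6 items in all.
That gives (6)!/(4!) = 30 arrangements.

30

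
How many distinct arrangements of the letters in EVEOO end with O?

With the last slot taken by O, it remains to arrange the other 4 letters (EVEO).
Those 4 letters have E appearing twice, giving (4)!/(2!) = 12.

12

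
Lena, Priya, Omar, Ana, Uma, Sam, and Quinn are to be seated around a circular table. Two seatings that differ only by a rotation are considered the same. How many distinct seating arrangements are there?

Around a circle, 7 distinct people have 7!/7 = (6)! = 720 rotationally distinct seatings.

720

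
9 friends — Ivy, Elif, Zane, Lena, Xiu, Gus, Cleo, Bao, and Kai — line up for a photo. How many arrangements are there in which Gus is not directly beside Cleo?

Of the 9! = 362880 arrangements, those with Gus and Cleo adjacent number 2 × 8! = 80640 (treat the pair as a block with 2 internal orders).
Complementary counting: 362880 − 80640 = 282240.

282240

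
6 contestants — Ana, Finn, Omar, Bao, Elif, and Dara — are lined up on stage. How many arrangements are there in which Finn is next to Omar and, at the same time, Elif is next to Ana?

Treat {Finn,Omar} as one block (2 orders) and {Elif,Ana} as another (2 orders).
That leaves 4 units to arrange: 2 × 2 × 4! = 4 × 24 = 96.

96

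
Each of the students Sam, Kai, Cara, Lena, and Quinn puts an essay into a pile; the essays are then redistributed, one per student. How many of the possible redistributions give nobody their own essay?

44

Let Aᵢ be the assignments in which student i gets their own essay. We want the size of the complement of A₁∪…∪A_5.
By inclusion–exclusion this is Σ_{j=0}^{5} (−1)^j C(5,j)·(5−j)!.
Computing: 120 − 120 + 60 − 20 + 5 − 1 = 44.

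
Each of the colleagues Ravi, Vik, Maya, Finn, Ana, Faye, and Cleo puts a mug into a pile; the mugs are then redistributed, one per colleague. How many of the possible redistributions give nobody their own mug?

1854

This is the derangement count D_7: permutations of 7 items with no fixed point.
By inclusion–exclusion this is Σ_{j=0}^{7} (−1)^j C(7,j)·(7−j)!.
Computing: 5040 − 5040 + 2520 − 840 + 210 − 42 + 7 − 1 = 1854.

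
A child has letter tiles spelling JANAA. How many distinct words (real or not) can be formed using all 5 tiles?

The 5 letters of JANAA have repeats: A appearing 3 times.
The number of distinct arrangements is 5!/(3!) = 120/6 = 20.

20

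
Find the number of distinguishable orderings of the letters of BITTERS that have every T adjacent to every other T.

720

Treat the 2 copies of T as a single block. The multiset to arrange is then {TT, B, E, I, R, S}, 6 items in all.
All 6 items are distinct, so there are (6)! = 720 arrangements.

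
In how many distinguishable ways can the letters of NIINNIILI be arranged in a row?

The 9 letters of NIINNIILI have repeats: I appearing 5 times and N appearing 3 times.
So there are 9! / (5!·3!) = 504 distinguishable arrangements.

504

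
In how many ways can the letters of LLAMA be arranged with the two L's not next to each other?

There are 5!/(2!·2!) = 30 arrangements of LLAMA in total.
Arrangements with the L's together: treat LL as one letter, giving (4)!/(2!) = 12.
Hence 30 − 12 = 18.

18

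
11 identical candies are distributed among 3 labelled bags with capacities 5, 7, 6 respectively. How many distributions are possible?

32

By stars and bars, unrestricted non-negative solutions to x_1+…+x_3 = 11 number C(11+2,2) = 78.
Subtract solutions that violate a single cap (substitute x_i' = x_i − (cap_i+1)): x_1 ≥ 6 gives C(7,2) = 21; x_2 ≥ 8 gives C(5,2) = 10; x_3 ≥ 7 gives C(6,2) = 15. Together 46.
No two caps can be exceeded simultaneously, so the pair terms are all 0.
By inclusion–exclusion the count is 78 − 46 + 0 = 32.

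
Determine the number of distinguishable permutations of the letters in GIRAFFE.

Letter multiplicities in GIRAFFE: A×1, E×1, F×2, G×1, I×1, R×1.
The number of distinct arrangements is 7!/(2!) = 5040/2 = 2520.

2520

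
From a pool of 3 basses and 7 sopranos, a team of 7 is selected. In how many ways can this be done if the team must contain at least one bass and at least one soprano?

Total 7-person selections from all 10: C(10,7) = 120.
Selections missing a whole group: no basses → C(7,7) = 1; no sopranos → C(3,7) = 0.
Both groups omitted at once is impossible, so 120 − 1 = 119.

119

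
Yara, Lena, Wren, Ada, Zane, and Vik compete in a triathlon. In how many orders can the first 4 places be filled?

360

This is an ordered selection of 4 from 6: P(6,4).
That gives 6 × 5 × 4 × 3 = 360.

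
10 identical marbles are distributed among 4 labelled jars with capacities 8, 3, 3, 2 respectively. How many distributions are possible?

44

By stars and bars, unrestricted non-negative solutions to x_1+…+x_4 = 10 number C(10+3,3) = 286.
Subtract solutions that violate a single cap (substitute x_i' = x_i − (cap_i+1)): x_1 ≥ 9 gives C(4,3) = 4; x_2 ≥ 4 gives C(9,3) = 84; x_3 ≥ 4 gives C(9,3) = 84; x_4 ≥ 3 gives C(10,3) = 120. Together 292.
Add back pairs where two caps are both exceeded: 0 + 0 + 0 + 10 + 20 + 20 = 50.
By inclusion–exclusion the count is 286 − 292 + 50 = 44.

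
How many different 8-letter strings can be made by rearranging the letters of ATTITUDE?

6720

Letter multiplicities in ATTITUDE: A×1, D×1, E×1, I×1, T×3, U×1.
The number of distinct arrangements is 8!/(3!) = 40320/6 = 6720.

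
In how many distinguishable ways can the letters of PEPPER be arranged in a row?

The 6 letters of PEPPER have repeats: E appearing twice and P appearing 3 times.
The number of distinct arrangements is 6!/(3!·2!) = 720/12 = 60.

60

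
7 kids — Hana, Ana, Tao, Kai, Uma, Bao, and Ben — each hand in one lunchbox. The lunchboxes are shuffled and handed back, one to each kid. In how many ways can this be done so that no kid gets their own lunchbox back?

1854

Let Aᵢ be the assignments in which kid i gets their own lunchbox. We want the size of the complement of A₁∪…∪A_7.
By inclusion–exclusion this is Σ_{j=0}^{7} (−1)^j C(7,j)·(7−j)!.
Computing: 5040 − 5040 + 2520 − 840 + 210 − 42 + 7 − 1 = 1854.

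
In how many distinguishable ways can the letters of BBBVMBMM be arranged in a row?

BBBVMBMM has 8 letters with B appearing 4 times and M appearing 3 times.
So there are 8! / (4!·3!) = 280 distinguishable arrangements.

280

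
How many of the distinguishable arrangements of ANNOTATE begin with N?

1260

With the first slot taken by N, it remains to arrange the other 7 letters (ANOTATE).
Those 7 letters have A appearing twice and T appearing twice, giving (7)!/(2!·2!) = 1260.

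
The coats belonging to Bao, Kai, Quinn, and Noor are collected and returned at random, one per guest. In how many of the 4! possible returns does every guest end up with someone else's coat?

This is the derangement count D_4: permutations of 4 items with no fixed point.
By inclusion–exclusion this is Σ_{j=0}^{4} (−1)^j C(4,j)·(4−j)!.
Computing: 24 − 24 + 12 − 4 + 1 = 9.

9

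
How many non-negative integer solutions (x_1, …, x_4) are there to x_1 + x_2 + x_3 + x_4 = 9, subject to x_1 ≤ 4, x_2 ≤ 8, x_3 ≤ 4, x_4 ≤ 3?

By stars and bars, unrestricted non-negative solutions to x_1+…+x_4 = 9 number C(9+3,3) = 220.
Subtract solutions that violate a single cap (substitute x_i' = x_i − (cap_i+1)): x_1 ≥ 5 gives C(7,3) = 35; x_2 ≥ 9 gives C(3,3) = 1; x_3 ≥ 5 gives C(7,3) = 35; x_4 ≥ 4 gives C(8,3) = 56. Together 127.
Add back pairs where two caps are both exceeded: 0 + 0 + 1 + 0 + 0 + 1 = 2.
By inclusion–exclusion the count is 220 − 127 + 2 = 95.

95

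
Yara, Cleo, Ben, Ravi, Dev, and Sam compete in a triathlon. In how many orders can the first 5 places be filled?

This is an ordered selection of 5 from 6: P(6,5).
That gives 6 × 5 × 4 × 3 × 2 = 720.

720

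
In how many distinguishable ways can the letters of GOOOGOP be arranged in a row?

GOOOGOP has 7 letters with G appearing twice and O appearing 4 times.
The number of distinct arrangements is 7!/(4!·2!) = 5040/48 = 105.

105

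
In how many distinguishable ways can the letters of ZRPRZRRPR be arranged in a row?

756

Letter multiplicities in ZRPRZRRPR: P×2, R×5, Z×2.
So there are 9! / (5!·2!·2!) = 756 distinguishable arrangements.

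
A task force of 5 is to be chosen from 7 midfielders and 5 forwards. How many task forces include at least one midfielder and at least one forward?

770

Unrestricted: C(12,5) = 792 ways to pick any 5 of the 12.
Selections missing a whole group: no midfielders → C(5,5) = 1; no forwards → C(7,5) = 21.
Both groups omitted at once is impossible, so 792 − 22 = 770.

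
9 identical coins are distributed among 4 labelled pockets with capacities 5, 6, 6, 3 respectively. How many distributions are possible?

124

By stars and bars, unrestricted non-negative solutions to x_1+…+x_4 = 9 number C(9+3,3) = 220.
Subtract solutions that violate a single cap (substitute x_i' = x_i − (cap_i+1)): x_1 ≥ 6 gives C(6,3) = 20; x_2 ≥ 7 gives C(5,3) = 10; x_3 ≥ 7 gives C(5,3) = 10; x_4 ≥ 4 gives C(8,3) = 56. Together 96.
No two caps can be exceeded simultaneously, so the pair terms are all 0.
By inclusion–exclusion the count is 220 − 96 + 0 = 124.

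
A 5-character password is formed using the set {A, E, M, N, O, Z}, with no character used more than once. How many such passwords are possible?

This is a permutation of 5 out of 6: P(6,5) = 6!/1!.
That product is 6 × 5 × 4 × 3 × 2 = 720.

720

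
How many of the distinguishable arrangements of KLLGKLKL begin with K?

With the first slot taken by K, it remains to arrange the other 7 letters (LLGKLKL).
Those 7 letters have K appearing twice and L appearing 4 times, giving (7)!/(4!·2!) = 105.

105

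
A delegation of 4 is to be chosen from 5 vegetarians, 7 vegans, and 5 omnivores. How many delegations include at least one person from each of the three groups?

Unrestricted: C(17,4) = 2380 ways to pick any 4 of the 17.
Subtract selections that omit an entire group: no vegetarians → C(12,4) = 495; no vegans → C(10,4) = 210; no omnivores → C(12,4) = 495.
Add back selections omitting two groups (i.e. drawn from a single group): C(5,4) + C(7,4) + C(5,4) = 45.
By inclusion–exclusion: 2380 − 1200 + 45 = 1225.

1225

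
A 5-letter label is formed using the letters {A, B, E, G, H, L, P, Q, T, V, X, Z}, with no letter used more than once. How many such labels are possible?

This is a permutation of 5 out of 12: P(12,5) = 12!/7!.
That product is 12 × 11 × 10 × 9 × 8 = 95040.

95040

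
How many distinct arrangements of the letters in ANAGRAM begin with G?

Fix G in the first position and arrange the remaining 6 letters.
Those 6 letters have A appearing 3 times, giving (6)!/(3!) = 120.

120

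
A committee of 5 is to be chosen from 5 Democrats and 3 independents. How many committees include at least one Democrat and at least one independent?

55

With no constraint there are C(8,5) = 56 possible selections.
Subtract selections that omit an entire group: no Democrats → C(3,5) = 0; no independents → C(5,5) = 1.
Both groups omitted at once is impossible, so 56 − 1 = 55.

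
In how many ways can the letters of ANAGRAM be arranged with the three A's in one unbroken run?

Treat the 3 copies of A as a single block. The multiset to arrange is then {AAA, G, M, N, R}, 5 items in all.
All 5 items are distinct, so there are (5)! = 120 arrangements.

120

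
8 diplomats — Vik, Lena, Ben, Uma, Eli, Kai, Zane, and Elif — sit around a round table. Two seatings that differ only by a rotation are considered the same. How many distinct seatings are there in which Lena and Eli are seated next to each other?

1440

Glue Lena and Eli into a block (2 internal orders). Seating 7 units around a circle gives (6)! arrangements.
So 2 × (6)! = 2 × 720 = 1440.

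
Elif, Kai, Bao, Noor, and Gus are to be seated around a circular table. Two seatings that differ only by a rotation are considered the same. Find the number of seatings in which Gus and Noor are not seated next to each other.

Without the restriction there are (4)! = 24 seatings.
Seatings with Gus beside Noor: treat them as a block with 2 internal orders, giving 2 × (3)! = 12.
Subtracting, 24 − 12 = 12.

12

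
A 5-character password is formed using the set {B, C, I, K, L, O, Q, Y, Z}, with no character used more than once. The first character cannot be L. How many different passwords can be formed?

The first character has 9−1 = 8 choices (anything except L).
The remaining 4 characters are filled from the other 8 symbols without repetition: 8 × 7 × 6 × 5 = 1680.
Total: 8 × 1680 = 13440.

13440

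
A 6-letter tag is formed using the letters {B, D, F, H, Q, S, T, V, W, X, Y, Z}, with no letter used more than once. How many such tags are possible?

665280

With no repetition, fill the 6 letters in order: 12 choices, then 11, down to 7.
12 × 11 × 10 × 9 × 8 × 7 = 665280.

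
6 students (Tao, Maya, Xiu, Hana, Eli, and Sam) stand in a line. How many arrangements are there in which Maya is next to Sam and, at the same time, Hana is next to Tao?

Treat {Maya,Sam} as one block (2 orders) and {Hana,Tao} as another (2 orders).
That leaves 4 units to arrange: 2 × 2 × 4! = 4 × 24 = 96.

96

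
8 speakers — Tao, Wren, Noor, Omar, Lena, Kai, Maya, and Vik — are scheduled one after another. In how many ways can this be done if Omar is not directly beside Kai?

30240

There are 8! = 40320 arrangements in all. If Omar and Kai are adjacent, merging them into one block gives 2·(7)! = 10080 arrangements.
Complementary counting: 40320 − 10080 = 30240.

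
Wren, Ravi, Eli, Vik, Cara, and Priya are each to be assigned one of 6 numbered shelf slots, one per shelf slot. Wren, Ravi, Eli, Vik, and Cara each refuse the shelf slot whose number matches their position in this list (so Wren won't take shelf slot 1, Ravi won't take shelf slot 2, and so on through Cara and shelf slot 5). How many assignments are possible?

Let Aᵢ (for 1 ≤ i ≤ 5) be the placements that put person i in their forbidden shelf slot. Any j of these fix j positions, leaving (6−j)! ways to fill the rest, and there are C(5,j) ways to pick which j.
By inclusion–exclusion, the number of valid placements is Σ_{j=0}^{5} (−1)^j C(5,j)·(6−j)!.
Computing: 720 − 600 + 240 − 60 + 10 − 1 = 309.

309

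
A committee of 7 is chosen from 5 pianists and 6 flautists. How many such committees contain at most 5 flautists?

325

Split by how many flautists are chosen (0 through 5).
Sum: C(6,0)·C(5,7) + C(6,1)·C(5,6) + C(6,2)·C(5,5) + C(6,3)·C(5,4) + C(6,4)·C(5,3) + C(6,5)·C(5,2) = 0 + 0 + 15 + 100 + 150 + 60 = 325.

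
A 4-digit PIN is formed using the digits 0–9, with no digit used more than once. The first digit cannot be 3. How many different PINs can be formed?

4536

The first digit has 10−1 = 9 choices (anything except 3).
The remaining 3 digits are filled from the other 9 symbols without repetition: 9 × 8 × 7 = 504.
Total: 9 × 504 = 4536.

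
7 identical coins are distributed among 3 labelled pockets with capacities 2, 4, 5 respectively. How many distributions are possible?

12

By stars and bars, unrestricted non-negative solutions to x_1+…+x_3 = 7 number C(7+2,2) = 36.
Subtract solutions that violate a single cap (substitute x_i' = x_i − (cap_i+1)): x_1 ≥ 3 gives C(6,2) = 15; x_2 ≥ 5 gives C(4,2) = 6; x_3 ≥ 6 gives C(3,2) = 3. Together 24.
No two caps can be exceeded simultaneously, so the pair terms are all 0.
By inclusion–exclusion the count is 36 − 24 + 0 = 12.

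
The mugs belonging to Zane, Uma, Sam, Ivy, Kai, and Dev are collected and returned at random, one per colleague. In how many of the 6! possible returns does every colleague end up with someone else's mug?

265

Count assignments avoiding every fixed point. For any j of the 6 colleagues fixed to their own mug, the other 6−j can be arranged in (6−j)! ways.
By inclusion–exclusion this is Σ_{j=0}^{6} (−1)^j C(6,j)·(6−j)!.
Computing: 720 − 720 + 360 − 120 + 30 − 6 + 1 = 265.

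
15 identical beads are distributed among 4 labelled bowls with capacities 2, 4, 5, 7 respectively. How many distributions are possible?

Without the upper bounds there are C(18,3) = 816 ways to split 15 among 4 bowls.
Subtract solutions that violate a single cap (substitute x_i' = x_i − (cap_i+1)): x_1 ≥ 3 gives C(15,3) = 455; x_2 ≥ 5 gives C(13,3) = 286; x_3 ≥ 6 gives C(12,3) = 220; x_4 ≥ 8 gives C(10,3) = 120. Together 1081.
Add back pairs where two caps are both exceeded: 120 + 84 + 35 + 35 + 10 + 4 = 288.
Subtract triples: 4 + 0 + 0 + 0 = 4.
By inclusion–exclusion the count is 816 − 1081 + 288 − 4 = 19.

19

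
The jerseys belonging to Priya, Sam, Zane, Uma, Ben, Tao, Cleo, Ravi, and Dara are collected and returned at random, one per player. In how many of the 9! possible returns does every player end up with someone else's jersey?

133496

This is the derangement count D_9: permutations of 9 items with no fixed point.
By inclusion–exclusion this is Σ_{j=0}^{9} (−1)^j C(9,j)·(9−j)!.
Computing: 362880 − 362880 + 181440 − 60480 + 15120 − 3024 + 504 − 72 + 9 − 1 = 133496.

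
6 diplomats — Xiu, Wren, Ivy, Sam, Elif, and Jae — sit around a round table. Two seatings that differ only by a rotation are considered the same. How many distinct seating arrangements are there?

120

Fix one person's seat to break rotational symmetry; the remaining 5 people can be arranged in (5)! = 120 ways.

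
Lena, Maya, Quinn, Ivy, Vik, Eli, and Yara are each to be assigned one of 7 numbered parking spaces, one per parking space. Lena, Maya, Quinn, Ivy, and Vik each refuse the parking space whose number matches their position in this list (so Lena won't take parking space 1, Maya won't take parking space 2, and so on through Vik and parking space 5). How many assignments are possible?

Let Aᵢ (for 1 ≤ i ≤ 5) be the placements that put person i in their forbidden parking space. Any j of these fix j positions, leaving (7−j)! ways to fill the rest, and there are C(5,j) ways to pick which j.
By inclusion–exclusion, the number of valid placements is Σ_{j=0}^{5} (−1)^j C(5,j)·(7−j)!.
Computing: 5040 − 3600 + 1200 − 240 + 30 − 2 = 2428.

2428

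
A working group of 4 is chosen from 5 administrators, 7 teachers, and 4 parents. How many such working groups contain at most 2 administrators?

1705

Split by how many administrators are chosen (0 through 2).
Sum: C(5,0)·C(11,4) + C(5,1)·C(11,3) + C(5,2)·C(11,2) = 330 + 825 + 550 = 1705.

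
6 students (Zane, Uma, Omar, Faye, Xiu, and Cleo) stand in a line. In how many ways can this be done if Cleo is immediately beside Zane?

Glue Cleo and Zane into one block (2 internal orders), leaving 5 units to arrange in a row.
That gives 2 × 5! = 2 × 120 = 240.

240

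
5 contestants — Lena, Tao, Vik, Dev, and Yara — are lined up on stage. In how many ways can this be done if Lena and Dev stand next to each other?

48

Place the 3 others and the Lena-Dev pair as 4 objects in a line; the pair has 2 internal arrangements.
So the count is 2·(4)! = 48.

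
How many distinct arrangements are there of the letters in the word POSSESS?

The 7 letters of POSSESS have repeats: S appearing 4 times.
The number of distinct arrangements is 7!/(4!) = 5040/24 = 210.

210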